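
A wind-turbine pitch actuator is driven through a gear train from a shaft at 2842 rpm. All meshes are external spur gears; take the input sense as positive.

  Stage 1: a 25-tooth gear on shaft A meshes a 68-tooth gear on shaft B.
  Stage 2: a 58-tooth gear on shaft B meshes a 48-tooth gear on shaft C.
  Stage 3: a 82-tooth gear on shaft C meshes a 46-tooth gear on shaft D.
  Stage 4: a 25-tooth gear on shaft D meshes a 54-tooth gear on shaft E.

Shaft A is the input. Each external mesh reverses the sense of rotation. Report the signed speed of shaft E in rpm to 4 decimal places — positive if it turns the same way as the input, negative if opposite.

+1041.9436 rpm (same as input, |ω| = 1041.9436 rpm)

Stage 1 [25T→68T]: ω = 2842.0000×25/68 = 1044.8529 rpm, dir flips to −; running = −1044.8529
Stage 2 [58T→48T]: ω = 1044.8529×58/48 = 1262.5306 rpm, dir flips to +; running = +1262.5306
Stage 3 [82T→46T]: ω = 1262.5306×82/46 = 2250.5981 rpm, dir flips to −; running = −2250.5981
Stage 4 [25T→54T]: ω = 2250.5981×25/54 = 1041.9436 rpm, dir flips to +; running = +1041.9436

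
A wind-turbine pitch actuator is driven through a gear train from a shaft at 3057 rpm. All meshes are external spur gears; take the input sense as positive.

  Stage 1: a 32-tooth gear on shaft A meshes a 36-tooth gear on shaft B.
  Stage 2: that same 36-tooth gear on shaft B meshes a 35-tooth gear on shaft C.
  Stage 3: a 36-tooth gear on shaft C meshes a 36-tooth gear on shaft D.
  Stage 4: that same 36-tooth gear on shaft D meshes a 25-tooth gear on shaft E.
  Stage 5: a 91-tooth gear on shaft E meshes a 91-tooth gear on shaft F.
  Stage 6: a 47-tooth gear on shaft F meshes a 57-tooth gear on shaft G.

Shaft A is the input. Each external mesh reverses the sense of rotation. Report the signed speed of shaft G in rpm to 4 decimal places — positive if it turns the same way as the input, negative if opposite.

Stage 1 [32T→36T]: ω = 3057.0000×32/36 = 2717.3333 rpm, dir flips to −; running = −2717.3333
Stage 2 [36T→35T]: ω = 2717.3333×36/35 = 2794.9714 rpm, dir flips to +; running = +2794.9714
Stage 3 [36T→36T]: ω = 2794.9714×36/36 = 2794.9714 rpm, dir flips to −; running = −2794.9714
Stage 4 [36T→25T]: ω = 2794.9714×36/25 = 4024.7589 rpm, dir flips to +; running = +4024.7589
Stage 5 [91T→91T]: ω = 4024.7589×91/91 = 4024.7589 rpm, dir flips to −; running = −4024.7589
Stage 6 [47T→57T]: ω = 4024.7589×47/57 = 3318.6608 rpm, dir flips to +; running = +3318.6608

+3318.6608 rpm (same as input, |ω| = 3318.6608 rpm)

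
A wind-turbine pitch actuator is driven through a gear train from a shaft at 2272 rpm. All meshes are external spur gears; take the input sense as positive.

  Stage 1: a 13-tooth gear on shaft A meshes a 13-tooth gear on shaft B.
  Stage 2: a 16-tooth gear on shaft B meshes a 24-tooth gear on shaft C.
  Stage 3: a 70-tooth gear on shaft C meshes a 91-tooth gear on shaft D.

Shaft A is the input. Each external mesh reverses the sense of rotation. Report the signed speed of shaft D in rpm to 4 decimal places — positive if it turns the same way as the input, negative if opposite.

-1165.1282 rpm (opposite to input, |ω| = 1165.1282 rpm)

Stage 1 [13T→13T]: ω = 2272.0000×13/13 = 2272.0000 rpm, dir flips to −; running = −2272.0000
Stage 2 [16T→24T]: ω = 2272.0000×16/24 = 1514.6667 rpm, dir flips to +; running = +1514.6667
Stage 3 [70T→91T]: ω = 1514.6667×70/91 = 1165.1282 rpm, dir flips to −; running = −1165.1282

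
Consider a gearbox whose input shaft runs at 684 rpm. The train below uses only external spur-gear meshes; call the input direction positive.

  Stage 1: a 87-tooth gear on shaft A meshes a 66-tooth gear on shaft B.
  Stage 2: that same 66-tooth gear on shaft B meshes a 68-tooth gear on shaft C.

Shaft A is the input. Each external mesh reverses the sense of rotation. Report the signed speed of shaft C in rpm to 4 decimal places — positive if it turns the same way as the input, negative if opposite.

Stage 1 [87T→66T]: ω = 684.0000×87/66 = 901.6364 rpm, dir flips to −; running = −901.6364
Stage 2 [66T→68T]: ω = 901.6364×66/68 = 875.1176 rpm, dir flips to +; running = +875.1176

+875.1176 rpm (same as input, |ω| = 875.1176 rpm)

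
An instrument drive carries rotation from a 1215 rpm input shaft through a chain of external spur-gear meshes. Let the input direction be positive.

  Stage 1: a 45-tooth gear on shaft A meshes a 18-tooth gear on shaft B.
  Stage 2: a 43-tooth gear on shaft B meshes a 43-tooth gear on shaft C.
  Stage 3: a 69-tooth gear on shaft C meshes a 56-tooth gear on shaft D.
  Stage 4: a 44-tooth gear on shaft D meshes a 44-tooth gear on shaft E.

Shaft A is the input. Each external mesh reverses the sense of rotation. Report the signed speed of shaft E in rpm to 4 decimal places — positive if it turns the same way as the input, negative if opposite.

Stage 1 [45T→18T]: ω = 1215.0000×45/18 = 3037.5000 rpm, dir flips to −; running = −3037.5000
Stage 2 [43T→43T]: ω = 3037.5000×43/43 = 3037.5000 rpm, dir flips to +; running = +3037.5000
Stage 3 [69T→56T]: ω = 3037.5000×69/56 = 3742.6339 rpm, dir flips to −; running = −3742.6339
Stage 4 [44T→44T]: ω = 3742.6339×44/44 = 3742.6339 rpm, dir flips to +; running = +3742.6339

+3742.6339 rpm (same as input, |ω| = 3742.6339 rpm)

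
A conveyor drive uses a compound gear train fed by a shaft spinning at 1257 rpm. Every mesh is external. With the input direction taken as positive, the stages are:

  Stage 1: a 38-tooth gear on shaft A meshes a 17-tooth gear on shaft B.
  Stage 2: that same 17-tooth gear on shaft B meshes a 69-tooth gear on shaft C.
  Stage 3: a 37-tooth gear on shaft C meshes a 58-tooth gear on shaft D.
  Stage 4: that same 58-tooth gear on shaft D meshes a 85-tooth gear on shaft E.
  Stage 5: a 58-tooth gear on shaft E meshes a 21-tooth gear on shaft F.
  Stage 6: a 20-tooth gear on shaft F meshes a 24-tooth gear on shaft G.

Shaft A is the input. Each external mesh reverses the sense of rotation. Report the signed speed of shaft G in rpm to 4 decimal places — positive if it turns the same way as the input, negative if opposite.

Stage 1 [38T→17T]: ω = 1257.0000×38/17 = 2809.7647 rpm, dir flips to −; running = −2809.7647
Stage 2 [17T→69T]: ω = 2809.7647×17/69 = 692.2609 rpm, dir flips to +; running = +692.2609
Stage 3 [37T→58T]: ω = 692.2609×37/58 = 441.6147 rpm, dir flips to −; running = −441.6147
Stage 4 [58T→85T]: ω = 441.6147×58/85 = 301.3371 rpm, dir flips to +; running = +301.3371
Stage 5 [58T→21T]: ω = 301.3371×58/21 = 832.2643 rpm, dir flips to −; running = −832.2643
Stage 6 [20T→24T]: ω = 832.2643×20/24 = 693.5536 rpm, dir flips to +; running = +693.5536

+693.5536 rpm (same as input, |ω| = 693.5536 rpm)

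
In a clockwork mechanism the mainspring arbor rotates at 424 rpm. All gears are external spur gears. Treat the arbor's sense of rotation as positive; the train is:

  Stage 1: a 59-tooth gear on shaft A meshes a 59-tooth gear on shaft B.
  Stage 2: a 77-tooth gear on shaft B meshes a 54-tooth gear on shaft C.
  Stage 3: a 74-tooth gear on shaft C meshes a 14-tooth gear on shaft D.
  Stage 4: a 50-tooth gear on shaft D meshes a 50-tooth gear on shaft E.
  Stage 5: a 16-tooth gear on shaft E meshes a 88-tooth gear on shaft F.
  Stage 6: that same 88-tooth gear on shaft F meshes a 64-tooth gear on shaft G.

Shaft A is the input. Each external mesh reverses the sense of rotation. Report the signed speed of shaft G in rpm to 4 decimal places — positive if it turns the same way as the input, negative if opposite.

Stage 1 [59T→59T]: ω = 424.0000×59/59 = 424.0000 rpm, dir flips to −; running = −424.0000
Stage 2 [77T→54T]: ω = 424.0000×77/54 = 604.5926 rpm, dir flips to +; running = +604.5926
Stage 3 [74T→14T]: ω = 604.5926×74/14 = 3195.7037 rpm, dir flips to −; running = −3195.7037
Stage 4 [50T→50T]: ω = 3195.7037×50/50 = 3195.7037 rpm, dir flips to +; running = +3195.7037
Stage 5 [16T→88T]: ω = 3195.7037×16/88 = 581.0370 rpm, dir flips to −; running = −581.0370
Stage 6 [88T→64T]: ω = 581.0370×88/64 = 798.9259 rpm, dir flips to +; running = +798.9259

+798.9259 rpm (same as input, |ω| = 798.9259 rpm)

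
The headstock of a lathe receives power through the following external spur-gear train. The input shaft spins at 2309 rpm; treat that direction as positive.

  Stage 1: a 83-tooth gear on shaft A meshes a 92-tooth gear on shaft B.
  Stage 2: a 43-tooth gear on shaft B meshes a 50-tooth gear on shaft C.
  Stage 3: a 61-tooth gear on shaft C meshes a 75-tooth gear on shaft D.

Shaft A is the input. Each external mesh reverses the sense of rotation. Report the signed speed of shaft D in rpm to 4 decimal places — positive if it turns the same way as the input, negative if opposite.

Stage 1 [83T→92T]: ω = 2309.0000×83/92 = 2083.1196 rpm, dir flips to −; running = −2083.1196
Stage 2 [43T→50T]: ω = 2083.1196×43/50 = 1791.4828 rpm, dir flips to +; running = +1791.4828
Stage 3 [61T→75T]: ω = 1791.4828×61/75 = 1457.0727 rpm, dir flips to −; running = −1457.0727

-1457.0727 rpm (opposite to input, |ω| = 1457.0727 rpm)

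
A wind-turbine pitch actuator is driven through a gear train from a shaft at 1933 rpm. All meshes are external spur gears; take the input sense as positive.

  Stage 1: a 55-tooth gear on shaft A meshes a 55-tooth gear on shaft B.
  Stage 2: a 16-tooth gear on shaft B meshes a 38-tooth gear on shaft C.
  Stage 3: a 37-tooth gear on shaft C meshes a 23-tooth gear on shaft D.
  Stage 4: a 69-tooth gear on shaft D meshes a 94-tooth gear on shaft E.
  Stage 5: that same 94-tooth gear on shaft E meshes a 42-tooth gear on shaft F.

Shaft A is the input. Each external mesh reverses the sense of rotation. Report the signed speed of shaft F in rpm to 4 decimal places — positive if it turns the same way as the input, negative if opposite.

Stage 1 [55T→55T]: ω = 1933.0000×55/55 = 1933.0000 rpm, dir flips to −; running = −1933.0000
Stage 2 [16T→38T]: ω = 1933.0000×16/38 = 813.8947 rpm, dir flips to +; running = +813.8947
Stage 3 [37T→23T]: ω = 813.8947×37/23 = 1309.3089 rpm, dir flips to −; running = −1309.3089
Stage 4 [69T→94T]: ω = 1309.3089×69/94 = 961.0885 rpm, dir flips to +; running = +961.0885
Stage 5 [94T→42T]: ω = 961.0885×94/42 = 2151.0075 rpm, dir flips to −; running = −2151.0075

-2151.0075 rpm (opposite to input, |ω| = 2151.0075 rpm)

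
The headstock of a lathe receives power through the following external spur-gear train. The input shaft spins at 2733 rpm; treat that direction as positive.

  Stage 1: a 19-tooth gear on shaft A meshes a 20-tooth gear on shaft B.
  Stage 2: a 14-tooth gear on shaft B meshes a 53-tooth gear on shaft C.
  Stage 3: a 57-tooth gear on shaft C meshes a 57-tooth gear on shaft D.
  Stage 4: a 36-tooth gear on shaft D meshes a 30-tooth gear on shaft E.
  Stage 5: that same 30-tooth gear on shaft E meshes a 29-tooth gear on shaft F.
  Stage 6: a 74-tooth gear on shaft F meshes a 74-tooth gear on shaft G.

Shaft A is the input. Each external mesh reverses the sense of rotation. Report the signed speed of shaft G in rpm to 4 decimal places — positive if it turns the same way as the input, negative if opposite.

+851.3731 rpm (same as input, |ω| = 851.3731 rpm)

Stage 1 [19T→20T]: ω = 2733.0000×19/20 = 2596.3500 rpm, dir flips to −; running = −2596.3500
Stage 2 [14T→53T]: ω = 2596.3500×14/53 = 685.8283 rpm, dir flips to +; running = +685.8283
Stage 3 [57T→57T]: ω = 685.8283×57/57 = 685.8283 rpm, dir flips to −; running = −685.8283
Stage 4 [36T→30T]: ω = 685.8283×36/30 = 822.9940 rpm, dir flips to +; running = +822.9940
Stage 5 [30T→29T]: ω = 822.9940×30/29 = 851.3731 rpm, dir flips to −; running = −851.3731
Stage 6 [74T→74T]: ω = 851.3731×74/74 = 851.3731 rpm, dir flips to +; running = +851.3731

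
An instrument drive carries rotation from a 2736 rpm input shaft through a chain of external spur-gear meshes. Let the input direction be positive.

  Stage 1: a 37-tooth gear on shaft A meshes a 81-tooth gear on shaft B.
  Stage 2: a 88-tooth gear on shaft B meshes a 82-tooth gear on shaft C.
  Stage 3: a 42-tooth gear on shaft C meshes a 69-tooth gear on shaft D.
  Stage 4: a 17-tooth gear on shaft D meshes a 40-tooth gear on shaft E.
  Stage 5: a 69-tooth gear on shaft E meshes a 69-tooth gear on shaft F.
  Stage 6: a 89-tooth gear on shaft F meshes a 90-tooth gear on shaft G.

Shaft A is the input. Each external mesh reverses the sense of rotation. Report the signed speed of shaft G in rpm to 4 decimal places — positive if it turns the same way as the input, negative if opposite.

+343.1138 rpm (same as input, |ω| = 343.1138 rpm)

Stage 1 [37T→81T]: ω = 2736.0000×37/81 = 1249.7778 rpm, dir flips to −; running = −1249.7778
Stage 2 [88T→82T]: ω = 1249.7778×88/82 = 1341.2249 rpm, dir flips to +; running = +1341.2249
Stage 3 [42T→69T]: ω = 1341.2249×42/69 = 816.3978 rpm, dir flips to −; running = −816.3978
Stage 4 [17T→40T]: ω = 816.3978×17/40 = 346.9691 rpm, dir flips to +; running = +346.9691
Stage 5 [69T→69T]: ω = 346.9691×69/69 = 346.9691 rpm, dir flips to −; running = −346.9691
Stage 6 [89T→90T]: ω = 346.9691×89/90 = 343.1138 rpm, dir flips to +; running = +343.1138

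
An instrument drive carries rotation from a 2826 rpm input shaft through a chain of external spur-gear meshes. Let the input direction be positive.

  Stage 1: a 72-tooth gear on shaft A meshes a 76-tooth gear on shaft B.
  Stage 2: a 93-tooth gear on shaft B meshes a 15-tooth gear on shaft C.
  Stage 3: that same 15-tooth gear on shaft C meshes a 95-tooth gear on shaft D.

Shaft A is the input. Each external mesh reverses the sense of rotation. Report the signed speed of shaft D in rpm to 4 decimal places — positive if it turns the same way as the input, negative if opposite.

Stage 1 [72T→76T]: ω = 2826.0000×72/76 = 2677.2632 rpm, dir flips to −; running = −2677.2632
Stage 2 [93T→15T]: ω = 2677.2632×93/15 = 16599.0316 rpm, dir flips to +; running = +16599.0316
Stage 3 [15T→95T]: ω = 16599.0316×15/95 = 2620.8997 rpm, dir flips to −; running = −2620.8997

-2620.8997 rpm (opposite to input, |ω| = 2620.8997 rpm)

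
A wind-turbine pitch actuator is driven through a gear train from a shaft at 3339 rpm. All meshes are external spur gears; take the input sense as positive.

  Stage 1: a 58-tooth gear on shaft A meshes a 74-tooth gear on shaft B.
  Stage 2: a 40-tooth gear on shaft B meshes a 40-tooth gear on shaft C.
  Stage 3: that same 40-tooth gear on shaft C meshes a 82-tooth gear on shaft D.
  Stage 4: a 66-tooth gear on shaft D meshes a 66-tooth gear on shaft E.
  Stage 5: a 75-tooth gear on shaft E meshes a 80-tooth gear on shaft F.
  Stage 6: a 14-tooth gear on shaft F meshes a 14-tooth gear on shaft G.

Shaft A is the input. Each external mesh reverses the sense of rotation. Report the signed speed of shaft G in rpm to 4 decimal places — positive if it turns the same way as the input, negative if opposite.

Stage 1 [58T→74T]: ω = 3339.0000×58/74 = 2617.0541 rpm, dir flips to −; running = −2617.0541
Stage 2 [40T→40T]: ω = 2617.0541×40/40 = 2617.0541 rpm, dir flips to +; running = +2617.0541
Stage 3 [40T→82T]: ω = 2617.0541×40/82 = 1276.6117 rpm, dir flips to −; running = −1276.6117
Stage 4 [66T→66T]: ω = 1276.6117×66/66 = 1276.6117 rpm, dir flips to +; running = +1276.6117
Stage 5 [75T→80T]: ω = 1276.6117×75/80 = 1196.8235 rpm, dir flips to −; running = −1196.8235
Stage 6 [14T→14T]: ω = 1196.8235×14/14 = 1196.8235 rpm, dir flips to +; running = +1196.8235

+1196.8235 rpm (same as input, |ω| = 1196.8235 rpm)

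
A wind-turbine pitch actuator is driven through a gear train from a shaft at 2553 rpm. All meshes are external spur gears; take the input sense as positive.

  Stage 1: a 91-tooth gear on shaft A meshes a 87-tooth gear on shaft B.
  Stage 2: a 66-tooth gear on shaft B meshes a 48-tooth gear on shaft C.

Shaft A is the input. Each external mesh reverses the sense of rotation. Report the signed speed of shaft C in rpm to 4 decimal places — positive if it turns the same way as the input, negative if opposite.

+3671.7716 rpm (same as input, |ω| = 3671.7716 rpm)

Stage 1 [91T→87T]: ω = 2553.0000×91/87 = 2670.3793 rpm, dir flips to −; running = −2670.3793
Stage 2 [66T→48T]: ω = 2670.3793×66/48 = 3671.7716 rpm, dir flips to +; running = +3671.7716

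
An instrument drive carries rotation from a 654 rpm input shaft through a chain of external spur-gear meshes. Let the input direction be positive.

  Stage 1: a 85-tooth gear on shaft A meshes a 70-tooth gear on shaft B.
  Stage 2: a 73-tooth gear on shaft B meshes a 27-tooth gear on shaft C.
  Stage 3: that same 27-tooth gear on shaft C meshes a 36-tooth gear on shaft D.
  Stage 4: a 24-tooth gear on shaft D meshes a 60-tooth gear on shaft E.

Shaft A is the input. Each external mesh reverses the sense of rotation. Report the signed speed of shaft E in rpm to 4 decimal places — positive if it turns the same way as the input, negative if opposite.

+644.1381 rpm (same as input, |ω| = 644.1381 rpm)

Stage 1 [85T→70T]: ω = 654.0000×85/70 = 794.1429 rpm, dir flips to −; running = −794.1429
Stage 2 [73T→27T]: ω = 794.1429×73/27 = 2147.1270 rpm, dir flips to +; running = +2147.1270
Stage 3 [27T→36T]: ω = 2147.1270×27/36 = 1610.3452 rpm, dir flips to −; running = −1610.3452
Stage 4 [24T→60T]: ω = 1610.3452×24/60 = 644.1381 rpm, dir flips to +; running = +644.1381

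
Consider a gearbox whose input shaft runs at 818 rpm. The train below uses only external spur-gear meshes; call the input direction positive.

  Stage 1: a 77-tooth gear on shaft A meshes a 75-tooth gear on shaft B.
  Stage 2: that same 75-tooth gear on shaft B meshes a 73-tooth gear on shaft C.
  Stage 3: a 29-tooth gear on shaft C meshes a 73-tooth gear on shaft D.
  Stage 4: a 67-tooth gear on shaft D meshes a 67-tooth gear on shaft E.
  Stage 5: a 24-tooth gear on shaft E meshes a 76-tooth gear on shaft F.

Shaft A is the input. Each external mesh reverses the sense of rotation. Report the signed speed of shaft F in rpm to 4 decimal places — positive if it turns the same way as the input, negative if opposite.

-108.2415 rpm (opposite to input, |ω| = 108.2415 rpm)

Stage 1 [77T→75T]: ω = 818.0000×77/75 = 839.8133 rpm, dir flips to −; running = −839.8133
Stage 2 [75T→73T]: ω = 839.8133×75/73 = 862.8219 rpm, dir flips to +; running = +862.8219
Stage 3 [29T→73T]: ω = 862.8219×29/73 = 342.7649 rpm, dir flips to −; running = −342.7649
Stage 4 [67T→67T]: ω = 342.7649×67/67 = 342.7649 rpm, dir flips to +; running = +342.7649
Stage 5 [24T→76T]: ω = 342.7649×24/76 = 108.2415 rpm, dir flips to −; running = −108.2415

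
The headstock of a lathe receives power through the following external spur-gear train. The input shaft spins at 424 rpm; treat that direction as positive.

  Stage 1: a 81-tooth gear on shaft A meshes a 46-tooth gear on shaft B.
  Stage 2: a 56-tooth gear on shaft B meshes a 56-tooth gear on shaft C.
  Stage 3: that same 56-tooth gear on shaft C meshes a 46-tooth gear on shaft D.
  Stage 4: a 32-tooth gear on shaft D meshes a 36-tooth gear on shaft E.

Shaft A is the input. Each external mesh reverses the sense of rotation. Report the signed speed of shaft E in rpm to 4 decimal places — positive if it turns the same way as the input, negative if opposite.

+807.9244 rpm (same as input, |ω| = 807.9244 rpm)

Stage 1 [81T→46T]: ω = 424.0000×81/46 = 746.6087 rpm, dir flips to −; running = −746.6087
Stage 2 [56T→56T]: ω = 746.6087×56/56 = 746.6087 rpm, dir flips to +; running = +746.6087
Stage 3 [56T→46T]: ω = 746.6087×56/46 = 908.9149 rpm, dir flips to −; running = −908.9149
Stage 4 [32T→36T]: ω = 908.9149×32/36 = 807.9244 rpm, dir flips to +; running = +807.9244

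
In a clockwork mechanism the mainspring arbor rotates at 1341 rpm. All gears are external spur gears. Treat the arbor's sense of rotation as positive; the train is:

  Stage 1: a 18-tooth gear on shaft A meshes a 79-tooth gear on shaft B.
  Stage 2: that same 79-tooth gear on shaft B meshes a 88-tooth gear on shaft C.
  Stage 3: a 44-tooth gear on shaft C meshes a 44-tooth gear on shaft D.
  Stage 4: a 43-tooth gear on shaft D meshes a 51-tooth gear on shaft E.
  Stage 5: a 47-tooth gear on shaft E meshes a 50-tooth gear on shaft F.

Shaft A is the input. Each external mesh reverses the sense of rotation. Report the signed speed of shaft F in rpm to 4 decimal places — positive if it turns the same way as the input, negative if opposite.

-217.3926 rpm (opposite to input, |ω| = 217.3926 rpm)

Stage 1 [18T→79T]: ω = 1341.0000×18/79 = 305.5443 rpm, dir flips to −; running = −305.5443
Stage 2 [79T→88T]: ω = 305.5443×79/88 = 274.2955 rpm, dir flips to +; running = +274.2955
Stage 3 [44T→44T]: ω = 274.2955×44/44 = 274.2955 rpm, dir flips to −; running = −274.2955
Stage 4 [43T→51T]: ω = 274.2955×43/51 = 231.2687 rpm, dir flips to +; running = +231.2687
Stage 5 [47T→50T]: ω = 231.2687×47/50 = 217.3926 rpm, dir flips to −; running = −217.3926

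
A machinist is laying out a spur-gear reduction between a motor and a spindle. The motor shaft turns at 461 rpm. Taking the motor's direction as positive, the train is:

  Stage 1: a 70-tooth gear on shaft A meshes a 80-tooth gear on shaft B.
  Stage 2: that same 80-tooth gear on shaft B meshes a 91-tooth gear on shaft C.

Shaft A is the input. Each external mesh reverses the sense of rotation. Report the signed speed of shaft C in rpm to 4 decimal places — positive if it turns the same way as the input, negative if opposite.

Stage 1 [70T→80T]: ω = 461.0000×70/80 = 403.3750 rpm, dir flips to −; running = −403.3750
Stage 2 [80T→91T]: ω = 403.3750×80/91 = 354.6154 rpm, dir flips to +; running = +354.6154

+354.6154 rpm (same as input, |ω| = 354.6154 rpm)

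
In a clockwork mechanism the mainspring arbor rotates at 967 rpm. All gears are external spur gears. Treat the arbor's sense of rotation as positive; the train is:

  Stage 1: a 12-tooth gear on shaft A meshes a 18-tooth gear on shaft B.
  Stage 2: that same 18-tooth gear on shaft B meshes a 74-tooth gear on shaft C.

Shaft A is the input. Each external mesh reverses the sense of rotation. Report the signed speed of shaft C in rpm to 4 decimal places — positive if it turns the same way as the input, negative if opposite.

Stage 1 [12T→18T]: ω = 967.0000×12/18 = 644.6667 rpm, dir flips to −; running = −644.6667
Stage 2 [18T→74T]: ω = 644.6667×18/74 = 156.8108 rpm, dir flips to +; running = +156.8108

+156.8108 rpm (same as input, |ω| = 156.8108 rpm)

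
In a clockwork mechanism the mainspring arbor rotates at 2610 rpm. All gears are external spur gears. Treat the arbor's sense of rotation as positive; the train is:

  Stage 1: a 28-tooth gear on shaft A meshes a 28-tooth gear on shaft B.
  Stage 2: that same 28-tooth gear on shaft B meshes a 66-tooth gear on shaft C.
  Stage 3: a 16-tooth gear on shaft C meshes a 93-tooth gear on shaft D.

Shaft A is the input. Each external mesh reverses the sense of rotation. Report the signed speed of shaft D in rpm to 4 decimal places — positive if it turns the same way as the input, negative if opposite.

-190.4985 rpm (opposite to input, |ω| = 190.4985 rpm)

Stage 1 [28T→28T]: ω = 2610.0000×28/28 = 2610.0000 rpm, dir flips to −; running = −2610.0000
Stage 2 [28T→66T]: ω = 2610.0000×28/66 = 1107.2727 rpm, dir flips to +; running = +1107.2727
Stage 3 [16T→93T]: ω = 1107.2727×16/93 = 190.4985 rpm, dir flips to −; running = −190.4985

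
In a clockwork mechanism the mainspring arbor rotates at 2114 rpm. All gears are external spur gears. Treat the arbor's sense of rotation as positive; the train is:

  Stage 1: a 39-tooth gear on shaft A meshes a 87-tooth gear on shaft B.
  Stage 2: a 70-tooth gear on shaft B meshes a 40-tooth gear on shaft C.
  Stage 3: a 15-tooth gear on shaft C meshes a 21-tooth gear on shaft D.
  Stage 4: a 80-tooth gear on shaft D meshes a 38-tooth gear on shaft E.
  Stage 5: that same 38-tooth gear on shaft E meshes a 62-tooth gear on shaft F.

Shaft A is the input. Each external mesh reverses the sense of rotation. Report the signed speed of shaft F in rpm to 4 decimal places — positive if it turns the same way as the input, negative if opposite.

Stage 1 [39T→87T]: ω = 2114.0000×39/87 = 947.6552 rpm, dir flips to −; running = −947.6552
Stage 2 [70T→40T]: ω = 947.6552×70/40 = 1658.3966 rpm, dir flips to +; running = +1658.3966
Stage 3 [15T→21T]: ω = 1658.3966×15/21 = 1184.5690 rpm, dir flips to −; running = −1184.5690
Stage 4 [80T→38T]: ω = 1184.5690×80/38 = 2493.8294 rpm, dir flips to +; running = +2493.8294
Stage 5 [38T→62T]: ω = 2493.8294×38/62 = 1528.4761 rpm, dir flips to −; running = −1528.4761

-1528.4761 rpm (opposite to input, |ω| = 1528.4761 rpm)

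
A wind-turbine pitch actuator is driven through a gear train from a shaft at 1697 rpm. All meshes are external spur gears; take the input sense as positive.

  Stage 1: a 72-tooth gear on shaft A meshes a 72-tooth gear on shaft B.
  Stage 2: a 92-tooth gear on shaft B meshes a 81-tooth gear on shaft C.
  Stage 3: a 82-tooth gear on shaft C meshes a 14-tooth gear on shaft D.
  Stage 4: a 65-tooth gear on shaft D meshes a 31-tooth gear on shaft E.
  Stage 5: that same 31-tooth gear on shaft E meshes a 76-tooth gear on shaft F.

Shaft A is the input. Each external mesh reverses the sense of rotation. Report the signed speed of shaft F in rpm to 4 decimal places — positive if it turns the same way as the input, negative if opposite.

Stage 1 [72T→72T]: ω = 1697.0000×72/72 = 1697.0000 rpm, dir flips to −; running = −1697.0000
Stage 2 [92T→81T]: ω = 1697.0000×92/81 = 1927.4568 rpm, dir flips to +; running = +1927.4568
Stage 3 [82T→14T]: ω = 1927.4568×82/14 = 11289.3898 rpm, dir flips to −; running = −11289.3898
Stage 4 [65T→31T]: ω = 11289.3898×65/31 = 23671.3011 rpm, dir flips to +; running = +23671.3011
Stage 5 [31T→76T]: ω = 23671.3011×31/76 = 9655.3991 rpm, dir flips to −; running = −9655.3991

-9655.3991 rpm (opposite to input, |ω| = 9655.3991 rpm)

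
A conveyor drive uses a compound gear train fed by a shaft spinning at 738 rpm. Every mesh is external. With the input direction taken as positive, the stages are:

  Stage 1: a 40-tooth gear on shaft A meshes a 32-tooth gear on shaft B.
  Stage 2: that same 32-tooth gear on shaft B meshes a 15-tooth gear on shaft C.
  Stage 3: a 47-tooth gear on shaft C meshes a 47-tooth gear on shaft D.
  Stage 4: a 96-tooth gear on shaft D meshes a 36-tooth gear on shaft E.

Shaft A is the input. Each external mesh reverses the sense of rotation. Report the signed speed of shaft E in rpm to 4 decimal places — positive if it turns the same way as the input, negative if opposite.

+5248.0000 rpm (same as input, |ω| = 5248.0000 rpm)

Stage 1 [40T→32T]: ω = 738.0000×40/32 = 922.5000 rpm, dir flips to −; running = −922.5000
Stage 2 [32T→15T]: ω = 922.5000×32/15 = 1968.0000 rpm, dir flips to +; running = +1968.0000
Stage 3 [47T→47T]: ω = 1968.0000×47/47 = 1968.0000 rpm, dir flips to −; running = −1968.0000
Stage 4 [96T→36T]: ω = 1968.0000×96/36 = 5248.0000 rpm, dir flips to +; running = +5248.0000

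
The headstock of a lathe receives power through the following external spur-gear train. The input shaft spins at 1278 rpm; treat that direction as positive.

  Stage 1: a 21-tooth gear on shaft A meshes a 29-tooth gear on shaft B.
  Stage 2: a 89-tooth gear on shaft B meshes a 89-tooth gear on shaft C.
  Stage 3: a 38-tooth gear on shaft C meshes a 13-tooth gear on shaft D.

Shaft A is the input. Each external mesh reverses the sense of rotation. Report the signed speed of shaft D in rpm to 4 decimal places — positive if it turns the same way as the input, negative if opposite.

-2705.1565 rpm (opposite to input, |ω| = 2705.1565 rpm)

Stage 1 [21T→29T]: ω = 1278.0000×21/29 = 925.4483 rpm, dir flips to −; running = −925.4483
Stage 2 [89T→89T]: ω = 925.4483×89/89 = 925.4483 rpm, dir flips to +; running = +925.4483
Stage 3 [38T→13T]: ω = 925.4483×38/13 = 2705.1565 rpm, dir flips to −; running = −2705.1565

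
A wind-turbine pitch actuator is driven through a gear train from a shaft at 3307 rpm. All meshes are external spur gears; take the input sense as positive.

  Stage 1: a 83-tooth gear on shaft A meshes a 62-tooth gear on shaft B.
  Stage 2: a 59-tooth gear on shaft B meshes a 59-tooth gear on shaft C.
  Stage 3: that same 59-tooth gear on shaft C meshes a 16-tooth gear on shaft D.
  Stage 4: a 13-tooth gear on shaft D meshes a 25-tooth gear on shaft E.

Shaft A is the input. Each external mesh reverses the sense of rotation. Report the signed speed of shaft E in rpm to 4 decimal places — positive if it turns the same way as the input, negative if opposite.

Stage 1 [83T→62T]: ω = 3307.0000×83/62 = 4427.1129 rpm, dir flips to −; running = −4427.1129
Stage 2 [59T→59T]: ω = 4427.1129×59/59 = 4427.1129 rpm, dir flips to +; running = +4427.1129
Stage 3 [59T→16T]: ω = 4427.1129×59/16 = 16324.9788 rpm, dir flips to −; running = −16324.9788
Stage 4 [13T→25T]: ω = 16324.9788×13/25 = 8488.9890 rpm, dir flips to +; running = +8488.9890

+8488.9890 rpm (same as input, |ω| = 8488.9890 rpm)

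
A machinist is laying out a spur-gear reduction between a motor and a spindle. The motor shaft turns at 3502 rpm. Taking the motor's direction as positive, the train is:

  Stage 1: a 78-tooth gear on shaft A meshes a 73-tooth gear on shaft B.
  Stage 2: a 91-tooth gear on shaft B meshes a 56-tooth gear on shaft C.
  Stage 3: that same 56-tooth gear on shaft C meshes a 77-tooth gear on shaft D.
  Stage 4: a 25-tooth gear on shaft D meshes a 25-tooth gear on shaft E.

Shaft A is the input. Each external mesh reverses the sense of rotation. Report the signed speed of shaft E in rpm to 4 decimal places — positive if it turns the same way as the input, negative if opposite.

Stage 1 [78T→73T]: ω = 3502.0000×78/73 = 3741.8630 rpm, dir flips to −; running = −3741.8630
Stage 2 [91T→56T]: ω = 3741.8630×91/56 = 6080.5274 rpm, dir flips to +; running = +6080.5274
Stage 3 [56T→77T]: ω = 6080.5274×56/77 = 4422.2017 rpm, dir flips to −; running = −4422.2017
Stage 4 [25T→25T]: ω = 4422.2017×25/25 = 4422.2017 rpm, dir flips to +; running = +4422.2017

+4422.2017 rpm (same as input, |ω| = 4422.2017 rpm)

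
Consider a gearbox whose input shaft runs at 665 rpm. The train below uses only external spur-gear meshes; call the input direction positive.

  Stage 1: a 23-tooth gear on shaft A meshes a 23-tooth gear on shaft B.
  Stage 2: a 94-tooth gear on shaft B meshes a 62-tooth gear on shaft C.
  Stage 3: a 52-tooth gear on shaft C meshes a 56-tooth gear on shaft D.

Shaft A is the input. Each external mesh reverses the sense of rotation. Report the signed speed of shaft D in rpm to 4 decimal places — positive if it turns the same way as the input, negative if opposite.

-936.2097 rpm (opposite to input, |ω| = 936.2097 rpm)

Stage 1 [23T→23T]: ω = 665.0000×23/23 = 665.0000 rpm, dir flips to −; running = −665.0000
Stage 2 [94T→62T]: ω = 665.0000×94/62 = 1008.2258 rpm, dir flips to +; running = +1008.2258
Stage 3 [52T→56T]: ω = 1008.2258×52/56 = 936.2097 rpm, dir flips to −; running = −936.2097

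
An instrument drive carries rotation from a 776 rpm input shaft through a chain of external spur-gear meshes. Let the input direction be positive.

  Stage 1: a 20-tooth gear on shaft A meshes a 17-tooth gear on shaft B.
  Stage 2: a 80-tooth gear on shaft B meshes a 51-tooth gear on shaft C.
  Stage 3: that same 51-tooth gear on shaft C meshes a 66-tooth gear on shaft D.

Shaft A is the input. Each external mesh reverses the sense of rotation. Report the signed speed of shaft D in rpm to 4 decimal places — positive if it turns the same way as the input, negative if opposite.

Stage 1 [20T→17T]: ω = 776.0000×20/17 = 912.9412 rpm, dir flips to −; running = −912.9412
Stage 2 [80T→51T]: ω = 912.9412×80/51 = 1432.0646 rpm, dir flips to +; running = +1432.0646
Stage 3 [51T→66T]: ω = 1432.0646×51/66 = 1106.5954 rpm, dir flips to −; running = −1106.5954

-1106.5954 rpm (opposite to input, |ω| = 1106.5954 rpm)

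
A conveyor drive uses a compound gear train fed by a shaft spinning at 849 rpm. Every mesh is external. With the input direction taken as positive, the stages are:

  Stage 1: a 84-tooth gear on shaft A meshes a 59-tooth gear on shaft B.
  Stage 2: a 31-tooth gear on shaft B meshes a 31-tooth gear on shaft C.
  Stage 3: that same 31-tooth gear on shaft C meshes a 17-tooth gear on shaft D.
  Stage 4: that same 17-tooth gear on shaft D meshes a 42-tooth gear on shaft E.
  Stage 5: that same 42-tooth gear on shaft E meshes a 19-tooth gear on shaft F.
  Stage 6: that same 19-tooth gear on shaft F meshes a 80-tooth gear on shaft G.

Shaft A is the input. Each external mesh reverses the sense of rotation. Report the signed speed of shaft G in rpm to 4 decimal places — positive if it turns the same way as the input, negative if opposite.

+468.3890 rpm (same as input, |ω| = 468.3890 rpm)

Stage 1 [84T→59T]: ω = 849.0000×84/59 = 1208.7458 rpm, dir flips to −; running = −1208.7458
Stage 2 [31T→31T]: ω = 1208.7458×31/31 = 1208.7458 rpm, dir flips to +; running = +1208.7458
Stage 3 [31T→17T]: ω = 1208.7458×31/17 = 2204.1834 rpm, dir flips to −; running = −2204.1834
Stage 4 [17T→42T]: ω = 2204.1834×17/42 = 892.1695 rpm, dir flips to +; running = +892.1695
Stage 5 [42T→19T]: ω = 892.1695×42/19 = 1972.1641 rpm, dir flips to −; running = −1972.1641
Stage 6 [19T→80T]: ω = 1972.1641×19/80 = 468.3890 rpm, dir flips to +; running = +468.3890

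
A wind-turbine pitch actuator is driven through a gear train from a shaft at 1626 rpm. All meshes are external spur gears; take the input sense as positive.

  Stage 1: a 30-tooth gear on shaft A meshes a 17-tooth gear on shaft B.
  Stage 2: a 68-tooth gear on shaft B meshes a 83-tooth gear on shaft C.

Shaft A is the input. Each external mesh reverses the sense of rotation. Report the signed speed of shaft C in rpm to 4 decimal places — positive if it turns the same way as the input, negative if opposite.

Stage 1 [30T→17T]: ω = 1626.0000×30/17 = 2869.4118 rpm, dir flips to −; running = −2869.4118
Stage 2 [68T→83T]: ω = 2869.4118×68/83 = 2350.8434 rpm, dir flips to +; running = +2350.8434

+2350.8434 rpm (same as input, |ω| = 2350.8434 rpm)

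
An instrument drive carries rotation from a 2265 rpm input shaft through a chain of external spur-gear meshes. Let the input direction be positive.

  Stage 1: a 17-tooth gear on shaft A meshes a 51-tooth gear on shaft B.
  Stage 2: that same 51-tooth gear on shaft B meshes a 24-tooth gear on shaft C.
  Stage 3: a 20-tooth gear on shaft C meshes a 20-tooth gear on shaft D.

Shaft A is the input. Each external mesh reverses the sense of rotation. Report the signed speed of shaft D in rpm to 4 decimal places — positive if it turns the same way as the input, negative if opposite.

Stage 1 [17T→51T]: ω = 2265.0000×17/51 = 755.0000 rpm, dir flips to −; running = −755.0000
Stage 2 [51T→24T]: ω = 755.0000×51/24 = 1604.3750 rpm, dir flips to +; running = +1604.3750
Stage 3 [20T→20T]: ω = 1604.3750×20/20 = 1604.3750 rpm, dir flips to −; running = −1604.3750

-1604.3750 rpm (opposite to input, |ω| = 1604.3750 rpm)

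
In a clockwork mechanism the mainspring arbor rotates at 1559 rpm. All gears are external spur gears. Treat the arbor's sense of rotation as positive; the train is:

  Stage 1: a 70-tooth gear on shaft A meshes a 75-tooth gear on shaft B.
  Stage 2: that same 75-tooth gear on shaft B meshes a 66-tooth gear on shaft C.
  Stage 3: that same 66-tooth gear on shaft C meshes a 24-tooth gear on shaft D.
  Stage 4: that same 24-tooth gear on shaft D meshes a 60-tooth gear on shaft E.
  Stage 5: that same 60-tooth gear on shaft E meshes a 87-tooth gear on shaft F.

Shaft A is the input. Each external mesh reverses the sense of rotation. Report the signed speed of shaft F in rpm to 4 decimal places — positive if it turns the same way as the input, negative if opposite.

-1254.3678 rpm (opposite to input, |ω| = 1254.3678 rpm)

Stage 1 [70T→75T]: ω = 1559.0000×70/75 = 1455.0667 rpm, dir flips to −; running = −1455.0667
Stage 2 [75T→66T]: ω = 1455.0667×75/66 = 1653.4848 rpm, dir flips to +; running = +1653.4848
Stage 3 [66T→24T]: ω = 1653.4848×66/24 = 4547.0833 rpm, dir flips to −; running = −4547.0833
Stage 4 [24T→60T]: ω = 4547.0833×24/60 = 1818.8333 rpm, dir flips to +; running = +1818.8333
Stage 5 [60T→87T]: ω = 1818.8333×60/87 = 1254.3678 rpm, dir flips to −; running = −1254.3678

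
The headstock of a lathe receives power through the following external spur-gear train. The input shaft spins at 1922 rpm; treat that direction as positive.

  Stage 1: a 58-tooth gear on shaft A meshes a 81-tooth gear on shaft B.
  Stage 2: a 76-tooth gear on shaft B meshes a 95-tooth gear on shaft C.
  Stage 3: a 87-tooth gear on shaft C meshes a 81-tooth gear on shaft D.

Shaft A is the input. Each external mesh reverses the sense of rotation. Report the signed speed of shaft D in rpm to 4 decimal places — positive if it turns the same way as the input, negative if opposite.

Stage 1 [58T→81T]: ω = 1922.0000×58/81 = 1376.2469 rpm, dir flips to −; running = −1376.2469
Stage 2 [76T→95T]: ω = 1376.2469×76/95 = 1100.9975 rpm, dir flips to +; running = +1100.9975
Stage 3 [87T→81T]: ω = 1100.9975×87/81 = 1182.5529 rpm, dir flips to −; running = −1182.5529

-1182.5529 rpm (opposite to input, |ω| = 1182.5529 rpm)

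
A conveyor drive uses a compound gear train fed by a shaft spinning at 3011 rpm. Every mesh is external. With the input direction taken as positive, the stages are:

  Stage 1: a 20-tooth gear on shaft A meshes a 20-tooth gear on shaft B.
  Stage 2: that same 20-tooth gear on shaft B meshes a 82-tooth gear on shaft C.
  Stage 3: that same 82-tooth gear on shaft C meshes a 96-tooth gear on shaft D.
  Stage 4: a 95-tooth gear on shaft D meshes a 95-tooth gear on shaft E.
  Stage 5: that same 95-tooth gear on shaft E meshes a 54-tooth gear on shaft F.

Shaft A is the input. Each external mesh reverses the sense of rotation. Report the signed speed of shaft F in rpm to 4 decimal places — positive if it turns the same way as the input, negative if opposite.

-1103.5687 rpm (opposite to input, |ω| = 1103.5687 rpm)

Stage 1 [20T→20T]: ω = 3011.0000×20/20 = 3011.0000 rpm, dir flips to −; running = −3011.0000
Stage 2 [20T→82T]: ω = 3011.0000×20/82 = 734.3902 rpm, dir flips to +; running = +734.3902
Stage 3 [82T→96T]: ω = 734.3902×82/96 = 627.2917 rpm, dir flips to −; running = −627.2917
Stage 4 [95T→95T]: ω = 627.2917×95/95 = 627.2917 rpm, dir flips to +; running = +627.2917
Stage 5 [95T→54T]: ω = 627.2917×95/54 = 1103.5687 rpm, dir flips to −; running = −1103.5687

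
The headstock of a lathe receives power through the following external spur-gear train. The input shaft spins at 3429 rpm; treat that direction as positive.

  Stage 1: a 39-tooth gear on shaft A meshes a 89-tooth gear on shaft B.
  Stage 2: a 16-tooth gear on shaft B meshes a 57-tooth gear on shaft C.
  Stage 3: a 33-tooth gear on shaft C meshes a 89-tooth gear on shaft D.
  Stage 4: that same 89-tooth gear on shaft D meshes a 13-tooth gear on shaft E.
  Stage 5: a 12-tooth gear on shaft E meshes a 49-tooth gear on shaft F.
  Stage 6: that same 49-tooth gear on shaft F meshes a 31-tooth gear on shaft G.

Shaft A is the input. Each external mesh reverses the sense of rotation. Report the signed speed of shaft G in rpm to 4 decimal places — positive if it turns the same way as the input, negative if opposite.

+414.4550 rpm (same as input, |ω| = 414.4550 rpm)

Stage 1 [39T→89T]: ω = 3429.0000×39/89 = 1502.5955 rpm, dir flips to −; running = −1502.5955
Stage 2 [16T→57T]: ω = 1502.5955×16/57 = 421.7812 rpm, dir flips to +; running = +421.7812
Stage 3 [33T→89T]: ω = 421.7812×33/89 = 156.3908 rpm, dir flips to −; running = −156.3908
Stage 4 [89T→13T]: ω = 156.3908×89/13 = 1070.6753 rpm, dir flips to +; running = +1070.6753
Stage 5 [12T→49T]: ω = 1070.6753×12/49 = 262.2062 rpm, dir flips to −; running = −262.2062
Stage 6 [49T→31T]: ω = 262.2062×49/31 = 414.4550 rpm, dir flips to +; running = +414.4550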